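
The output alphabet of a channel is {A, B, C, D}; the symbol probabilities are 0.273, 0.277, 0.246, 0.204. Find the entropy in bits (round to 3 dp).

1.990 bits

H = −Σ pᵢ log₂ pᵢ.
−0.273·log₂(0.273) = 0.5113
−0.277·log₂(0.277) = 0.5130
−0.246·log₂(0.246) = 0.4977
−0.204·log₂(0.204) = 0.4678
Sum ≈ 1.9899 → 1.990 bits.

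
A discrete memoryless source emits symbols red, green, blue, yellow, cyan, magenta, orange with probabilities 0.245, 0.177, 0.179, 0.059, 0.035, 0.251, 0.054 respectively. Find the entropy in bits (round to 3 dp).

2.522 bits

H = −Σ pᵢ log₂ pᵢ.
−0.245·log₂(0.245) = 0.4971
−0.177·log₂(0.177) = 0.4422
−0.179·log₂(0.179) = 0.4443
−0.059·log₂(0.059) = 0.2409
−0.035·log₂(0.035) = 0.1693
−0.251·log₂(0.251) = 0.5006
−0.054·log₂(0.054) = 0.2274
Sum ≈ 2.5217 → 2.522 bits.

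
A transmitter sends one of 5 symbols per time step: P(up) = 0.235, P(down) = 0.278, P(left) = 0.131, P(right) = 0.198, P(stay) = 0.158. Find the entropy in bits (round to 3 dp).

2.272 bits

H = −Σ pᵢ log₂ pᵢ.
−0.235·log₂(0.235) = 0.4910
−0.278·log₂(0.278) = 0.5134
−0.131·log₂(0.131) = 0.3841
−0.198·log₂(0.198) = 0.4626
−0.158·log₂(0.158) = 0.4206
Sum ≈ 2.2717 → 2.272 bits.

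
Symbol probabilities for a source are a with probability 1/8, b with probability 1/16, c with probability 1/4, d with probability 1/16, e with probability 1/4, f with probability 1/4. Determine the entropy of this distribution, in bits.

2.375 bits

Each probability is a power of 1/2, so log₂(1/p) is an integer.
H = Σ p·log₂(1/p) = 1/8·3 + 1/16·4 + 1/4·2 + 1/16·4 + 1/4·2 + 1/4·2 = 2.375 bits.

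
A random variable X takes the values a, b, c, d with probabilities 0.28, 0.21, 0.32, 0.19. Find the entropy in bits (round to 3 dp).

1.968 bits

H = −Σ pᵢ log₂ pᵢ.
−0.28·log₂(0.28) = 0.5142
−0.21·log₂(0.21) = 0.4728
−0.32·log₂(0.32) = 0.5260
−0.19·log₂(0.19) = 0.4552
Sum ≈ 1.9683 → 1.968 bits.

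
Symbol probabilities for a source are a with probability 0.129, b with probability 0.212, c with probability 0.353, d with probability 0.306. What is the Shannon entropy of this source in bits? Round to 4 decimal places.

H = −Σ pᵢ log₂ pᵢ.
−0.129·log₂(0.129) = 0.3811
−0.212·log₂(0.212) = 0.4744
−0.353·log₂(0.353) = 0.5303
−0.306·log₂(0.306) = 0.5228
Sum ≈ 1.9086 → 1.9086 bits.

1.9086 bits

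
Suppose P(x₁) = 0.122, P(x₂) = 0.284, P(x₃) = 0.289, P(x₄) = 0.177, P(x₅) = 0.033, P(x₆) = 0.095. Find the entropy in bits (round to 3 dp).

H = −Σ pᵢ log₂ pᵢ.
−0.122·log₂(0.122) = 0.3703
−0.284·log₂(0.284) = 0.5158
−0.289·log₂(0.289) = 0.5176
−0.177·log₂(0.177) = 0.4422
−0.033·log₂(0.033) = 0.1624
−0.095·log₂(0.095) = 0.3226
Sum ≈ 2.3308 → 2.331 bits.

2.331 bits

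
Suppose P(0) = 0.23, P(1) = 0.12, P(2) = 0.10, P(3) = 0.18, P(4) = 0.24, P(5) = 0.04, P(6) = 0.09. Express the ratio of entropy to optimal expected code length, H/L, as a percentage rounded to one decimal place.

Entropy H = −Σ p log₂ p ≈ 2.6248 bits.
Huffman merges: 1/25+9/100→13/100; 1/10+3/25→11/50; 13/100+9/50→31/100; 11/50+23/100→9/20; 6/25+31/100→11/20; 9/20+11/20→1. L = 133/50 ≈ 2.6600.
Efficiency = H/L = 2.6248/2.6600 = 98.7%.

98.7%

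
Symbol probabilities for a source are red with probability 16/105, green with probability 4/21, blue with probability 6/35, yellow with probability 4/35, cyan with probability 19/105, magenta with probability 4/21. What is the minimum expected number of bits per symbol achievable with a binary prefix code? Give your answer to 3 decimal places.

Repeatedly combine the two least-probable nodes; the expected code length is the sum of the merged weights.
merge 4/35 + 16/105 → 4/15
merge 6/35 + 19/105 → 37/105
merge 4/21 + 4/21 → 8/21
merge 4/15 + 37/105 → 13/21
merge 8/21 + 13/21 → 1
L = 4/15 + 37/105 + 8/21 + 13/21 + 1 = 55/21 ≈ 2.619 bits/symbol.

2.619 bits/symbol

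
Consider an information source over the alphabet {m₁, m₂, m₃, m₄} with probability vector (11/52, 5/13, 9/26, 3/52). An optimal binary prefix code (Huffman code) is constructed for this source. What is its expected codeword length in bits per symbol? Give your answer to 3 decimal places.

Repeatedly combine the two least-probable nodes; the expected code length is the sum of the merged weights.
merge 3/52 + 11/52 → 7/26
merge 7/26 + 9/26 → 8/13
merge 5/13 + 8/13 → 1
L = 7/26 + 8/13 + 1 = 49/26 ≈ 1.885 bits/symbol.

1.885 bits/symbol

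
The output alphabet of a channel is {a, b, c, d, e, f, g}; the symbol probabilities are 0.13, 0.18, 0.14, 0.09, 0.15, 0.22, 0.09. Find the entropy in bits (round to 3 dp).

H = −Σ pᵢ log₂ pᵢ.
−0.13·log₂(0.13) = 0.3826
−0.18·log₂(0.18) = 0.4453
−0.14·log₂(0.14) = 0.3971
−0.09·log₂(0.09) = 0.3127
−0.15·log₂(0.15) = 0.4105
−0.22·log₂(0.22) = 0.4806
−0.09·log₂(0.09) = 0.3127
Sum ≈ 2.7415 → 2.741 bits.

2.741 bits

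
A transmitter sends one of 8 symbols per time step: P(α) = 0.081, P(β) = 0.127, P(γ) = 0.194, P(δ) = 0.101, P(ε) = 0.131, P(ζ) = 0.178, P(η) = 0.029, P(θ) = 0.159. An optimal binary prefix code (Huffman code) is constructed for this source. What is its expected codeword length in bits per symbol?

Repeatedly combine the two least-probable nodes; the expected code length is the sum of the merged weights.
merge 29/1000 + 81/1000 → 11/100
merge 101/1000 + 11/100 → 211/1000
merge 127/1000 + 131/1000 → 129/500
merge 159/1000 + 89/500 → 337/1000
merge 97/500 + 211/1000 → 81/200
merge 129/500 + 337/1000 → 119/200
merge 81/200 + 119/200 → 1
L = 11/100 + 211/1000 + 129/500 + 337/1000 + 81/200 + 119/200 + 1 = 729/250 = 2.916 bits/symbol.

2.916 bits/symbol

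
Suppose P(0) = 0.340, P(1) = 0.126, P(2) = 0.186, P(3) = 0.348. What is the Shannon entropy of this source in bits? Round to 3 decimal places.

1.887 bits

H = −Σ pᵢ log₂ pᵢ.
−0.340·log₂(0.340) = 0.5292
−0.126·log₂(0.126) = 0.3766
−0.186·log₂(0.186) = 0.4514
−0.348·log₂(0.348) = 0.5299
Sum ≈ 1.8870 → 1.887 bits.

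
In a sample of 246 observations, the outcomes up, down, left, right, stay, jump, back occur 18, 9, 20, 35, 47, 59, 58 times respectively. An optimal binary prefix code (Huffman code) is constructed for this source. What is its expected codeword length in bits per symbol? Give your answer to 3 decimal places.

Probabilities are the counts divided by 246.
Repeatedly combine the two least-probable nodes; the expected code length is the sum of the merged weights.
merge 3/82 + 3/41 → 9/82
merge 10/123 + 9/82 → 47/246
merge 35/246 + 47/246 → 1/3
merge 47/246 + 29/123 → 35/82
merge 59/246 + 1/3 → 47/82
merge 35/82 + 47/82 → 1
L = 9/82 + 47/246 + 1/3 + 35/82 + 47/82 + 1 = 108/41 ≈ 2.634 bits/symbol.

2.634 bits/symbol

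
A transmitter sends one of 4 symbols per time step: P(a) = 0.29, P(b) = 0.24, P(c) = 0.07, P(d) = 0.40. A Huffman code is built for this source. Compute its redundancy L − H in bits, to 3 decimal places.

0.101 bits

Entropy H = −Σ p log₂ p ≈ 1.8094 bits.
Huffman merges: 7/100+6/25→31/100; 29/100+31/100→3/5; 2/5+3/5→1. L = 191/100 ≈ 1.9100.
L − H = 1.9100 − 1.8094 = 0.101 bits.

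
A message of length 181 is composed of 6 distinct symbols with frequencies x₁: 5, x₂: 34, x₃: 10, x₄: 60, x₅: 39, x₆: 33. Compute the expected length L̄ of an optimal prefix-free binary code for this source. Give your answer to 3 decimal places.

Probabilities are the counts divided by 181.
Repeatedly combine the two least-probable nodes; the expected code length is the sum of the merged weights.
merge 5/181 + 10/181 → 15/181
merge 15/181 + 33/181 → 48/181
merge 34/181 + 39/181 → 73/181
merge 48/181 + 60/181 → 108/181
merge 73/181 + 108/181 → 1
L = 15/181 + 48/181 + 73/181 + 108/181 + 1 = 425/181 ≈ 2.348 bits/symbol.

2.348 bits/symbol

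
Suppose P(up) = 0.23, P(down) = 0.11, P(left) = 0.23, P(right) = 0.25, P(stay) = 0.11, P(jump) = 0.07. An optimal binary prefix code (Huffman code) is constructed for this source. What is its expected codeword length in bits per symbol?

2.47 bits/symbol

Repeatedly combine the two least-probable nodes; the expected code length is the sum of the merged weights.
merge 7/100 + 11/100 → 9/50
merge 11/100 + 9/50 → 29/100
merge 23/100 + 23/100 → 23/50
merge 1/4 + 29/100 → 27/50
merge 23/50 + 27/50 → 1
L = 9/50 + 29/100 + 23/50 + 27/50 + 1 = 247/100 = 2.47 bits/symbol.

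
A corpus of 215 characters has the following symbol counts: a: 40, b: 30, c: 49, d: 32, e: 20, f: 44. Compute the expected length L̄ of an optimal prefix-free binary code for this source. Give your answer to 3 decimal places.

2.567 bits/symbol

Probabilities are the counts divided by 215.
Repeatedly combine the two least-probable nodes; the expected code length is the sum of the merged weights.
merge 4/43 + 6/43 → 10/43
merge 32/215 + 8/43 → 72/215
merge 44/215 + 49/215 → 93/215
merge 10/43 + 72/215 → 122/215
merge 93/215 + 122/215 → 1
L = 10/43 + 72/215 + 93/215 + 122/215 + 1 = 552/215 ≈ 2.567 bits/symbol.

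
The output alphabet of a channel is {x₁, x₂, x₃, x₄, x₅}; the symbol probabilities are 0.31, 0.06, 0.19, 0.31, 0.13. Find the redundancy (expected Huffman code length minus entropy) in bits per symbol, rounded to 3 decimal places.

0.061 bits

Entropy H = −Σ p log₂ p ≈ 2.1290 bits.
Huffman merges: 3/50+13/100→19/100; 19/100+19/100→19/50; 31/100+31/100→31/50; 19/50+31/50→1. L = 219/100 ≈ 2.1900.
L − H = 2.1900 − 2.1290 = 0.061 bits.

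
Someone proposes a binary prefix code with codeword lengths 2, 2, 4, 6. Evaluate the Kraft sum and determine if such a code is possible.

0.578125; yes

With common denominator 2^6 = 64: Σ 2^(−ℓᵢ) = 16/64 + 16/64 + 4/64 + 1/64 = 37/64 = 0.578125.
Kraft's inequality requires Σ ≤ 1; here Σ = 0.578125 ≤ 1, so such a prefix code exists.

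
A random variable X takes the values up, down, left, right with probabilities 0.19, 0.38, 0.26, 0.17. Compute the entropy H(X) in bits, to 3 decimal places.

H = −Σ pᵢ log₂ pᵢ.
−0.19·log₂(0.19) = 0.4552
−0.38·log₂(0.38) = 0.5305
−0.26·log₂(0.26) = 0.5053
−0.17·log₂(0.17) = 0.4346
Sum ≈ 1.9256 → 1.926 bits.

1.926 bits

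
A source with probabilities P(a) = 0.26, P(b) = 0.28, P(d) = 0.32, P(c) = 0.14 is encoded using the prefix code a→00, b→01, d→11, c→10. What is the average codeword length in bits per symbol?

2 bits/symbol

L̄ = Σ pᵢ·ℓᵢ = 0.26·2 + 0.28·2 + 0.32·2 + 0.14·2 = 2 bits/symbol.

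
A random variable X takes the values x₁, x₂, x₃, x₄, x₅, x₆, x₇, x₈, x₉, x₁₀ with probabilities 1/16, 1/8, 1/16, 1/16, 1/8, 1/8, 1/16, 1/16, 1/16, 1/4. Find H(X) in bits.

Each probability is a power of 1/2, so log₂(1/p) is an integer.
H = Σ p·log₂(1/p) = 1/16·4 + 1/8·3 + 1/16·4 + 1/16·4 + 1/8·3 + 1/8·3 + 1/16·4 + 1/16·4 + 1/16·4 + 1/4·2 = 3.125 bits.

3.125 bits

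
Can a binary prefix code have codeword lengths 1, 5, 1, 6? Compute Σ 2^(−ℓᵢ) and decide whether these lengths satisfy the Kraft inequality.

With common denominator 2^6 = 64: Σ 2^(−ℓᵢ) = 32/64 + 2/64 + 32/64 + 1/64 = 67/64 = 1.046875.
Kraft's inequality requires Σ ≤ 1; here Σ = 1.046875 > 1, so no such prefix code exists.

1.046875; no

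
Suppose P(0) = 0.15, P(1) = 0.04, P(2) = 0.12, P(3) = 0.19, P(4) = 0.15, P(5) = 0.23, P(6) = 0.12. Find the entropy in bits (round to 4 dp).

2.6839 bits

H = −Σ pᵢ log₂ pᵢ.
−0.15·log₂(0.15) = 0.4105
−0.04·log₂(0.04) = 0.1858
−0.12·log₂(0.12) = 0.3671
−0.19·log₂(0.19) = 0.4552
−0.15·log₂(0.15) = 0.4105
−0.23·log₂(0.23) = 0.4877
−0.12·log₂(0.12) = 0.3671
Sum ≈ 2.6839 → 2.6839 bits.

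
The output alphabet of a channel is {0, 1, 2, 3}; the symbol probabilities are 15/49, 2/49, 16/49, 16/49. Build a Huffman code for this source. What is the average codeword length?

2 bits/symbol

Repeatedly combine the two least-probable nodes; the expected code length is the sum of the merged weights.
merge 2/49 + 15/49 → 17/49
merge 16/49 + 16/49 → 32/49
merge 17/49 + 32/49 → 1
L = 17/49 + 32/49 + 1 = 2 bits/symbol.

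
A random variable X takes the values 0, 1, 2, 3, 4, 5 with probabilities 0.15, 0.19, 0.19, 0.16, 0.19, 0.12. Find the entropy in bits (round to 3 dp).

H = −Σ pᵢ log₂ pᵢ.
−0.15·log₂(0.15) = 0.4105
−0.19·log₂(0.19) = 0.4552
−0.19·log₂(0.19) = 0.4552
−0.16·log₂(0.16) = 0.4230
−0.19·log₂(0.19) = 0.4552
−0.12·log₂(0.12) = 0.3671
Sum ≈ 2.5663 → 2.566 bits.

2.566 bits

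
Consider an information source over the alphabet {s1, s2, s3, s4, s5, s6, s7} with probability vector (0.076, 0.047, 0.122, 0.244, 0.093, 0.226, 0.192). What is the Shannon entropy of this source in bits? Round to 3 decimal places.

H = −Σ pᵢ log₂ pᵢ.
−0.076·log₂(0.076) = 0.2826
−0.047·log₂(0.047) = 0.2073
−0.122·log₂(0.122) = 0.3703
−0.244·log₂(0.244) = 0.4966
−0.093·log₂(0.093) = 0.3187
−0.226·log₂(0.226) = 0.4849
−0.192·log₂(0.192) = 0.4571
Sum ≈ 2.6174 → 2.617 bits.

2.617 bits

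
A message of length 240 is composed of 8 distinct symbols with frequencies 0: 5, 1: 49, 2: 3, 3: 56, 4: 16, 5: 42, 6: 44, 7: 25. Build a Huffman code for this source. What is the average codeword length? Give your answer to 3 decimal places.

2.696 bits/symbol

Probabilities are the counts divided by 240.
Repeatedly combine the two least-probable nodes; the expected code length is the sum of the merged weights.
merge 1/80 + 1/48 → 1/30
merge 1/30 + 1/15 → 1/10
merge 1/10 + 5/48 → 49/240
merge 7/40 + 11/60 → 43/120
merge 49/240 + 49/240 → 49/120
merge 7/30 + 43/120 → 71/120
merge 49/120 + 71/120 → 1
L = 1/30 + 1/10 + 49/240 + 43/120 + 49/120 + 71/120 + 1 = 647/240 ≈ 2.696 bits/symbol.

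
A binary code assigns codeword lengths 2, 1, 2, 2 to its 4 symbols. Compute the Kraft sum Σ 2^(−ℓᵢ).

1.25

With common denominator 2^2 = 4: Σ 2^(−ℓᵢ) = 1/4 + 2/4 + 1/4 + 1/4 = 5/4 = 1.25.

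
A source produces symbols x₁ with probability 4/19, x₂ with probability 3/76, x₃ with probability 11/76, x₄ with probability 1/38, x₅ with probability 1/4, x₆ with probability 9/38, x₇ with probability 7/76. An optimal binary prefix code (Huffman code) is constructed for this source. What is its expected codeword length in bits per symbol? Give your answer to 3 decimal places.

Repeatedly combine the two least-probable nodes; the expected code length is the sum of the merged weights.
merge 1/38 + 3/76 → 5/76
merge 5/76 + 7/76 → 3/19
merge 11/76 + 3/19 → 23/76
merge 4/19 + 9/38 → 17/38
merge 1/4 + 23/76 → 21/38
merge 17/38 + 21/38 → 1
L = 5/76 + 3/19 + 23/76 + 17/38 + 21/38 + 1 = 48/19 ≈ 2.526 bits/symbol.

2.526 bits/symbol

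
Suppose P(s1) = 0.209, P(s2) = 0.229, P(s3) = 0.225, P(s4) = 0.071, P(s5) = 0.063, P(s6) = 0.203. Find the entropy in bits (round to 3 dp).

H = −Σ pᵢ log₂ pᵢ.
−0.209·log₂(0.209) = 0.4720
−0.229·log₂(0.229) = 0.4870
−0.225·log₂(0.225) = 0.4842
−0.071·log₂(0.071) = 0.2709
−0.063·log₂(0.063) = 0.2513
−0.203·log₂(0.203) = 0.4670
Sum ≈ 2.4324 → 2.432 bits.

2.432 bits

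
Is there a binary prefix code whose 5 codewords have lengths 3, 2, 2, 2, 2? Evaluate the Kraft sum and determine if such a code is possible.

1.125; no

With common denominator 2^3 = 8: Σ 2^(−ℓᵢ) = 1/8 + 2/8 + 2/8 + 2/8 + 2/8 = 9/8 = 1.125.
Kraft's inequality requires Σ ≤ 1; here Σ = 1.125 > 1, so no such prefix code exists.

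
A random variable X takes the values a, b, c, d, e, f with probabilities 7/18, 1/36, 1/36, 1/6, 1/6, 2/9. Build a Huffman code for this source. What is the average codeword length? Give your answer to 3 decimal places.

Repeatedly combine the two least-probable nodes; the expected code length is the sum of the merged weights.
merge 1/36 + 1/36 → 1/18
merge 1/18 + 1/6 → 2/9
merge 1/6 + 2/9 → 7/18
merge 2/9 + 7/18 → 11/18
merge 7/18 + 11/18 → 1
L = 1/18 + 2/9 + 7/18 + 11/18 + 1 = 41/18 ≈ 2.278 bits/symbol.

2.278 bits/symbol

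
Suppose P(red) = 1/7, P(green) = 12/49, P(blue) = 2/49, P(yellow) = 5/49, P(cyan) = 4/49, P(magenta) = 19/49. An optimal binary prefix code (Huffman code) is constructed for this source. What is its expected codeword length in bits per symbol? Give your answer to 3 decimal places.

2.327 bits/symbol

Repeatedly combine the two least-probable nodes; the expected code length is the sum of the merged weights.
merge 2/49 + 4/49 → 6/49
merge 5/49 + 6/49 → 11/49
merge 1/7 + 11/49 → 18/49
merge 12/49 + 18/49 → 30/49
merge 19/49 + 30/49 → 1
L = 6/49 + 11/49 + 18/49 + 30/49 + 1 = 114/49 ≈ 2.327 bits/symbol.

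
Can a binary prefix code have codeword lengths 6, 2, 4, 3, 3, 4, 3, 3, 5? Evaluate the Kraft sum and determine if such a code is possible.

0.921875; yes

With common denominator 2^6 = 64: Σ 2^(−ℓᵢ) = 1/64 + 16/64 + 4/64 + 8/64 + 8/64 + 4/64 + 8/64 + 8/64 + 2/64 = 59/64 = 0.921875.
Kraft's inequality requires Σ ≤ 1; here Σ = 0.921875 ≤ 1, so such a prefix code exists.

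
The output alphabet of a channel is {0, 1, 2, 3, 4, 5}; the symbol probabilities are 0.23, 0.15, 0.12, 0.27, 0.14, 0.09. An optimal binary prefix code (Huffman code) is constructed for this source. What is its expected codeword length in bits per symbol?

2.5 bits/symbol

Repeatedly combine the two least-probable nodes; the expected code length is the sum of the merged weights.
merge 9/100 + 3/25 → 21/100
merge 7/50 + 3/20 → 29/100
merge 21/100 + 23/100 → 11/25
merge 27/100 + 29/100 → 14/25
merge 11/25 + 14/25 → 1
L = 21/100 + 29/100 + 11/25 + 14/25 + 1 = 5/2 = 2.5 bits/symbol.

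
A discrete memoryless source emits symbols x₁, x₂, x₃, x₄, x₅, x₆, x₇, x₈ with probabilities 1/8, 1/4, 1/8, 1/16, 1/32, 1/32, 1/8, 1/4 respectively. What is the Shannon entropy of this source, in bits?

2.6875 bits

Each probability is a power of 1/2, so log₂(1/p) is an integer.
H = Σ p·log₂(1/p) = 1/8·3 + 1/4·2 + 1/8·3 + 1/16·4 + 1/32·5 + 1/32·5 + 1/8·3 + 1/4·2 = 2.6875 bits.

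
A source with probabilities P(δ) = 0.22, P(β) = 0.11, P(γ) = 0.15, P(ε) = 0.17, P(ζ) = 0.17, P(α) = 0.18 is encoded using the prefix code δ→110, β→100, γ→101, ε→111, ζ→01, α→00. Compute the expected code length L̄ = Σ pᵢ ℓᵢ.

L̄ = Σ pᵢ·ℓᵢ = 0.22·3 + 0.11·3 + 0.15·3 + 0.17·3 + 0.17·2 + 0.18·2 = 2.65 bits/symbol.

2.65 bits/symbol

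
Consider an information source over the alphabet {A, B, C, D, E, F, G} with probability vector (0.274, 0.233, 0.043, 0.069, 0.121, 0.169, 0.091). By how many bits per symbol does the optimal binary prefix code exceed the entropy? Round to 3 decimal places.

Entropy H = −Σ p log₂ p ≈ 2.5796 bits.
Huffman merges: 43/1000+69/1000→14/125; 91/1000+14/125→203/1000; 121/1000+169/1000→29/100; 203/1000+233/1000→109/250; 137/500+29/100→141/250; 109/250+141/250→1. L = 521/200 ≈ 2.6050.
L − H = 2.6050 − 2.5796 = 0.025 bits.

0.025 bits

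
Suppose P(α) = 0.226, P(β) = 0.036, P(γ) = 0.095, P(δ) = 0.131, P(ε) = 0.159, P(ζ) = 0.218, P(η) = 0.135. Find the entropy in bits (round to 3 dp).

H = −Σ pᵢ log₂ pᵢ.
−0.226·log₂(0.226) = 0.4849
−0.036·log₂(0.036) = 0.1727
−0.095·log₂(0.095) = 0.3226
−0.131·log₂(0.131) = 0.3841
−0.159·log₂(0.159) = 0.4218
−0.218·log₂(0.218) = 0.4791
−0.135·log₂(0.135) = 0.3900
Sum ≈ 2.6552 → 2.655 bits.

2.655 bits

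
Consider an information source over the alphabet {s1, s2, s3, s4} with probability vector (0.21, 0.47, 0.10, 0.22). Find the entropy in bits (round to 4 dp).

H = −Σ pᵢ log₂ pᵢ.
−0.21·log₂(0.21) = 0.4728
−0.47·log₂(0.47) = 0.5120
−0.10·log₂(0.10) = 0.3322
−0.22·log₂(0.22) = 0.4806
Sum ≈ 1.7975 → 1.7975 bits.

1.7975 bits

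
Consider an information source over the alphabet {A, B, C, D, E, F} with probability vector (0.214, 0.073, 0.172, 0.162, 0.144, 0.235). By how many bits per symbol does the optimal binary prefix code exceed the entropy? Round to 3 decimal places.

0.044 bits

Entropy H = −Σ p log₂ p ≈ 2.5074 bits.
Huffman merges: 73/1000+18/125→217/1000; 81/500+43/250→167/500; 107/500+217/1000→431/1000; 47/200+167/500→569/1000; 431/1000+569/1000→1. L = 2551/1000 ≈ 2.5510.
L − H = 2.5510 − 2.5074 = 0.044 bits.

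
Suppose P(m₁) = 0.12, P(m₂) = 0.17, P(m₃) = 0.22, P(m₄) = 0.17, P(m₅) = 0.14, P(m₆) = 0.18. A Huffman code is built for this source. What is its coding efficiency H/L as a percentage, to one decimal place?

98.4%

Entropy H = −Σ p log₂ p ≈ 2.5592 bits.
Huffman merges: 3/25+7/50→13/50; 17/100+17/100→17/50; 9/50+11/50→2/5; 13/50+17/50→3/5; 2/5+3/5→1. L = 13/5 ≈ 2.6000.
Efficiency = H/L = 2.5592/2.6000 = 98.4%.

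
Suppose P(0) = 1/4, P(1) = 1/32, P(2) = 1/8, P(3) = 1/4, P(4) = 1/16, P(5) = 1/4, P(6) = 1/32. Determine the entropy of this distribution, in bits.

2.4375 bits

Each probability is a power of 1/2, so log₂(1/p) is an integer.
H = Σ p·log₂(1/p) = 1/4·2 + 1/32·5 + 1/8·3 + 1/4·2 + 1/16·4 + 1/4·2 + 1/32·5 = 2.4375 bits.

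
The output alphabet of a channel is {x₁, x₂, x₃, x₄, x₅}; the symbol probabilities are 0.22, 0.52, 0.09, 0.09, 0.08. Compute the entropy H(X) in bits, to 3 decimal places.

1.888 bits

H = −Σ pᵢ log₂ pᵢ.
−0.22·log₂(0.22) = 0.4806
−0.52·log₂(0.52) = 0.4906
−0.09·log₂(0.09) = 0.3127
−0.09·log₂(0.09) = 0.3127
−0.08·log₂(0.08) = 0.2915
Sum ≈ 1.8880 → 1.888 bits.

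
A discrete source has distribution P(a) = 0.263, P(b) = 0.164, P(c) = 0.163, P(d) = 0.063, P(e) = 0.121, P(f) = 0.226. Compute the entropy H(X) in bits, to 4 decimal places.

2.4660 bits

H = −Σ pᵢ log₂ pᵢ.
−0.263·log₂(0.263) = 0.5068
−0.164·log₂(0.164) = 0.4278
−0.163·log₂(0.163) = 0.4266
−0.063·log₂(0.063) = 0.2513
−0.121·log₂(0.121) = 0.3687
−0.226·log₂(0.226) = 0.4849
Sum ≈ 2.4660 → 2.4660 bits.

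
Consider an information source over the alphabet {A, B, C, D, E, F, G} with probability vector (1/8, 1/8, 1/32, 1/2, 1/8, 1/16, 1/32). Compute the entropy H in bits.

Each probability is a power of 1/2, so log₂(1/p) is an integer.
H = Σ p·log₂(1/p) = 1/8·3 + 1/8·3 + 1/32·5 + 1/2·1 + 1/8·3 + 1/16·4 + 1/32·5 = 2.1875 bits.

2.1875 bits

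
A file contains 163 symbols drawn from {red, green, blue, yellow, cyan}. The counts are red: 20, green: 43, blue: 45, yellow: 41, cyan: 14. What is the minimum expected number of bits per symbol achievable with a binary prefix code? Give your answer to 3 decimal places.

Probabilities are the counts divided by 163.
Repeatedly combine the two least-probable nodes; the expected code length is the sum of the merged weights.
merge 14/163 + 20/163 → 34/163
merge 34/163 + 41/163 → 75/163
merge 43/163 + 45/163 → 88/163
merge 75/163 + 88/163 → 1
L = 34/163 + 75/163 + 88/163 + 1 = 360/163 ≈ 2.209 bits/symbol.

2.209 bits/symbol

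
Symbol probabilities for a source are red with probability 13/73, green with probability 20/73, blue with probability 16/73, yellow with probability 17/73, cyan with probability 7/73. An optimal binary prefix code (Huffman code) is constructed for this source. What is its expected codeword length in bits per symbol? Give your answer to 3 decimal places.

Repeatedly combine the two least-probable nodes; the expected code length is the sum of the merged weights.
merge 7/73 + 13/73 → 20/73
merge 16/73 + 17/73 → 33/73
merge 20/73 + 20/73 → 40/73
merge 33/73 + 40/73 → 1
L = 20/73 + 33/73 + 40/73 + 1 = 166/73 ≈ 2.274 bits/symbol.

2.274 bits/symbol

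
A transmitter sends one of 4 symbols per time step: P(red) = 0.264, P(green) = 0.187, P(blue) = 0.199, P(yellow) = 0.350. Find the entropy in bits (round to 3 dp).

H = −Σ pᵢ log₂ pᵢ.
−0.264·log₂(0.264) = 0.5072
−0.187·log₂(0.187) = 0.4523
−0.199·log₂(0.199) = 0.4635
−0.350·log₂(0.350) = 0.5301
Sum ≈ 1.9532 → 1.953 bits.

1.953 bits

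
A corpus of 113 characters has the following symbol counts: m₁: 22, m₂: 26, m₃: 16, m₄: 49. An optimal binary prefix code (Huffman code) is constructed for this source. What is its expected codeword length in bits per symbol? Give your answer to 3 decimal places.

1.903 bits/symbol

Probabilities are the counts divided by 113.
Repeatedly combine the two least-probable nodes; the expected code length is the sum of the merged weights.
merge 16/113 + 22/113 → 38/113
merge 26/113 + 38/113 → 64/113
merge 49/113 + 64/113 → 1
L = 38/113 + 64/113 + 1 = 215/113 ≈ 1.903 bits/symbol.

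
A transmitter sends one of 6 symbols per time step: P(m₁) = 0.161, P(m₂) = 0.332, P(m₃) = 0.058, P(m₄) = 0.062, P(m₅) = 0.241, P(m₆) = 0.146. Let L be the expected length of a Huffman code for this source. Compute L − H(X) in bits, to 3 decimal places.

Entropy H = −Σ p log₂ p ≈ 2.3393 bits.
Huffman merges: 29/500+31/500→3/25; 3/25+73/500→133/500; 161/1000+241/1000→201/500; 133/500+83/250→299/500; 201/500+299/500→1. L = 1193/500 ≈ 2.3860.
L − H = 2.3860 − 2.3393 = 0.047 bits.

0.047 bits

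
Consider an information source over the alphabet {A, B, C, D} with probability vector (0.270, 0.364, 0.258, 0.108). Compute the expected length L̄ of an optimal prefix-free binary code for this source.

Repeatedly combine the two least-probable nodes; the expected code length is the sum of the merged weights.
merge 27/250 + 129/500 → 183/500
merge 27/100 + 91/250 → 317/500
merge 183/500 + 317/500 → 1
L = 183/500 + 317/500 + 1 = 2 bits/symbol.

2 bits/symbol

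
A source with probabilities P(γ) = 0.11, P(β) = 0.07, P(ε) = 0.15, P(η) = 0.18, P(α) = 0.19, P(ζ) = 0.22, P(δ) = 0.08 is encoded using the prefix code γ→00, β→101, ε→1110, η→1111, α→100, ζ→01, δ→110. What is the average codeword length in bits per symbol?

L̄ = Σ pᵢ·ℓᵢ = 0.11·2 + 0.07·3 + 0.15·4 + 0.18·4 + 0.19·3 + 0.22·2 + 0.08·3 = 3 bits/symbol.

3 bits/symbol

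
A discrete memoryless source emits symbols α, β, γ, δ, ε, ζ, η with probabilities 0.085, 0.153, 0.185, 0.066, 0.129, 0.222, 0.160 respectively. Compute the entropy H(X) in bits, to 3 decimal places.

2.712 bits

H = −Σ pᵢ log₂ pᵢ.
−0.085·log₂(0.085) = 0.3023
−0.153·log₂(0.153) = 0.4144
−0.185·log₂(0.185) = 0.4504
−0.066·log₂(0.066) = 0.2588
−0.129·log₂(0.129) = 0.3811
−0.222·log₂(0.222) = 0.4820
−0.160·log₂(0.160) = 0.4230
Sum ≈ 2.7121 → 2.712 bits.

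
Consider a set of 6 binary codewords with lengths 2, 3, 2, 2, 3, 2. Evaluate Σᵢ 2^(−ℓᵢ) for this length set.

1.25

With common denominator 2^3 = 8: Σ 2^(−ℓᵢ) = 2/8 + 1/8 + 2/8 + 2/8 + 1/8 + 2/8 = 10/8 = 1.25.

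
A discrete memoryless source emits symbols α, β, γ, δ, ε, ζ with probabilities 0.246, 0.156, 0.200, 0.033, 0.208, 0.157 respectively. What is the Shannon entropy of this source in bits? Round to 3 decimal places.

2.433 bits

H = −Σ pᵢ log₂ pᵢ.
−0.246·log₂(0.246) = 0.4977
−0.156·log₂(0.156) = 0.4181
−0.200·log₂(0.200) = 0.4644
−0.033·log₂(0.033) = 0.1624
−0.208·log₂(0.208) = 0.4712
−0.157·log₂(0.157) = 0.4194
Sum ≈ 2.4332 → 2.433 bits.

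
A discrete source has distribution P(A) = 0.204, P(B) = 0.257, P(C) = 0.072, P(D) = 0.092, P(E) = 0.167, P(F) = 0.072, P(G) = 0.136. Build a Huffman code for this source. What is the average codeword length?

2.683 bits/symbol

Repeatedly combine the two least-probable nodes; the expected code length is the sum of the merged weights.
merge 9/125 + 9/125 → 18/125
merge 23/250 + 17/125 → 57/250
merge 18/125 + 167/1000 → 311/1000
merge 51/250 + 57/250 → 54/125
merge 257/1000 + 311/1000 → 71/125
merge 54/125 + 71/125 → 1
L = 18/125 + 57/250 + 311/1000 + 54/125 + 71/125 + 1 = 2683/1000 = 2.683 bits/symbol.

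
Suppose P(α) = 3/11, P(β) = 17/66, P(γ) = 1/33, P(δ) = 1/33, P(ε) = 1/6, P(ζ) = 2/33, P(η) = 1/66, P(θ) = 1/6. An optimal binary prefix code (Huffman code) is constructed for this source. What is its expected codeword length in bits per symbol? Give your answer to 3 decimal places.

2.561 bits/symbol

Repeatedly combine the two least-probable nodes; the expected code length is the sum of the merged weights.
merge 1/66 + 1/33 → 1/22
merge 1/33 + 1/22 → 5/66
merge 2/33 + 5/66 → 3/22
merge 3/22 + 1/6 → 10/33
merge 1/6 + 17/66 → 14/33
merge 3/11 + 10/33 → 19/33
merge 14/33 + 19/33 → 1
L = 1/22 + 5/66 + 3/22 + 10/33 + 14/33 + 19/33 + 1 = 169/66 ≈ 2.561 bits/symbol.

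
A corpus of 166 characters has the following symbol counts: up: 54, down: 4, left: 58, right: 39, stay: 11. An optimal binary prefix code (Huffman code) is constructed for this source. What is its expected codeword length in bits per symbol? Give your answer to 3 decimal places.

2.066 bits/symbol

Probabilities are the counts divided by 166.
Repeatedly combine the two least-probable nodes; the expected code length is the sum of the merged weights.
merge 2/83 + 11/166 → 15/166
merge 15/166 + 39/166 → 27/83
merge 27/83 + 27/83 → 54/83
merge 29/83 + 54/83 → 1
L = 15/166 + 27/83 + 54/83 + 1 = 343/166 ≈ 2.066 bits/symbol.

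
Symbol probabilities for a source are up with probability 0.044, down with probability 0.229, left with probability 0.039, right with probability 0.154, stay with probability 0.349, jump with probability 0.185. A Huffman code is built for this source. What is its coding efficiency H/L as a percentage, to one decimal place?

Entropy H = −Σ p log₂ p ≈ 2.2638 bits.
Huffman merges: 39/1000+11/250→83/1000; 83/1000+77/500→237/1000; 37/200+229/1000→207/500; 237/1000+349/1000→293/500; 207/500+293/500→1. L = 58/25 ≈ 2.3200.
Efficiency = H/L = 2.2638/2.3200 = 97.6%.

97.6%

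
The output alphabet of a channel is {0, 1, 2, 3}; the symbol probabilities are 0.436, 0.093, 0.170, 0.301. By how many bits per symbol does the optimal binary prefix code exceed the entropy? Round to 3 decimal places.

Entropy H = −Σ p log₂ p ≈ 1.7968 bits.
Huffman merges: 93/1000+17/100→263/1000; 263/1000+301/1000→141/250; 109/250+141/250→1. L = 1827/1000 ≈ 1.8270.
L − H = 1.8270 − 1.7968 = 0.030 bits.

0.030 bits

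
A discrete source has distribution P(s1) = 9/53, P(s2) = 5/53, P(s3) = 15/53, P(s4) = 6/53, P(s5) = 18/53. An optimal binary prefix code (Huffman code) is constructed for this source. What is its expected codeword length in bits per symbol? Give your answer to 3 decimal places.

2.208 bits/symbol

Repeatedly combine the two least-probable nodes; the expected code length is the sum of the merged weights.
merge 5/53 + 6/53 → 11/53
merge 9/53 + 11/53 → 20/53
merge 15/53 + 18/53 → 33/53
merge 20/53 + 33/53 → 1
L = 11/53 + 20/53 + 33/53 + 1 = 117/53 ≈ 2.208 bits/symbol.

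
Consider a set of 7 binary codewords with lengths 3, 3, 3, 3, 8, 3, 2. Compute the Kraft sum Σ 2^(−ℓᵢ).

With common denominator 2^8 = 256: Σ 2^(−ℓᵢ) = 32/256 + 32/256 + 32/256 + 32/256 + 1/256 + 32/256 + 64/256 = 225/256 = 0.87890625.

0.87890625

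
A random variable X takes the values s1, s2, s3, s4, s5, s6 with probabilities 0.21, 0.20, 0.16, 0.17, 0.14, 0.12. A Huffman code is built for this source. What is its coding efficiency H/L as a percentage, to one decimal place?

Entropy H = −Σ p log₂ p ≈ 2.5590 bits.
Huffman merges: 3/25+7/50→13/50; 4/25+17/100→33/100; 1/5+21/100→41/100; 13/50+33/100→59/100; 41/100+59/100→1. L = 259/100 ≈ 2.5900.
Efficiency = H/L = 2.5590/2.5900 = 98.8%.

98.8%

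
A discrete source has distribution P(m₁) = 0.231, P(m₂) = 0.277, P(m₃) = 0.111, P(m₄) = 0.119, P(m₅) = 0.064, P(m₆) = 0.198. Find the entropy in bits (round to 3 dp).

2.435 bits

H = −Σ pᵢ log₂ pᵢ.
−0.231·log₂(0.231) = 0.4883
−0.277·log₂(0.277) = 0.5130
−0.111·log₂(0.111) = 0.3520
−0.119·log₂(0.119) = 0.3654
−0.064·log₂(0.064) = 0.2538
−0.198·log₂(0.198) = 0.4626
Sum ≈ 2.4352 → 2.435 bits.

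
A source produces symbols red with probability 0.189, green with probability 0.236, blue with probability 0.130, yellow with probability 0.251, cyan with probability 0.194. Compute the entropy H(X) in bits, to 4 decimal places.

2.2881 bits

H = −Σ pᵢ log₂ pᵢ.
−0.189·log₂(0.189) = 0.4543
−0.236·log₂(0.236) = 0.4916
−0.130·log₂(0.130) = 0.3826
−0.251·log₂(0.251) = 0.5006
−0.194·log₂(0.194) = 0.4590
Sum ≈ 2.2881 → 2.2881 bits.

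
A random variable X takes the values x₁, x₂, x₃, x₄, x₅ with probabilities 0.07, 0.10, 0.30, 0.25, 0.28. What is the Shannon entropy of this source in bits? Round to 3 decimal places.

H = −Σ pᵢ log₂ pᵢ.
−0.07·log₂(0.07) = 0.2686
−0.10·log₂(0.10) = 0.3322
−0.30·log₂(0.30) = 0.5211
−0.25·log₂(0.25) = 0.5000
−0.28·log₂(0.28) = 0.5142
Sum ≈ 2.1361 → 2.136 bits.

2.136 bits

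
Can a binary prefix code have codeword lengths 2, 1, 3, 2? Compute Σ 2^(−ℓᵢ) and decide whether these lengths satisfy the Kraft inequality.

With common denominator 2^3 = 8: Σ 2^(−ℓᵢ) = 2/8 + 4/8 + 1/8 + 2/8 = 9/8 = 1.125.
Kraft's inequality requires Σ ≤ 1; here Σ = 1.125 > 1, so no such prefix code exists.

1.125; no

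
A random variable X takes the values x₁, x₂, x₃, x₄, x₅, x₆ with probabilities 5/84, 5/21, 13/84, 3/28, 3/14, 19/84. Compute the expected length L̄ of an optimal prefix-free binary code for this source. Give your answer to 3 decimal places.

Repeatedly combine the two least-probable nodes; the expected code length is the sum of the merged weights.
merge 5/84 + 3/28 → 1/6
merge 13/84 + 1/6 → 9/28
merge 3/14 + 19/84 → 37/84
merge 5/21 + 9/28 → 47/84
merge 37/84 + 47/84 → 1
L = 1/6 + 9/28 + 37/84 + 47/84 + 1 = 209/84 ≈ 2.488 bits/symbol.

2.488 bits/symbol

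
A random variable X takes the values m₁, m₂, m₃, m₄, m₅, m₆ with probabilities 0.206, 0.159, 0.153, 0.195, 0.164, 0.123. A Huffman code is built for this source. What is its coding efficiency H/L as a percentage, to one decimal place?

Entropy H = −Σ p log₂ p ≈ 2.5652 bits.
Huffman merges: 123/1000+153/1000→69/250; 159/1000+41/250→323/1000; 39/200+103/500→401/1000; 69/250+323/1000→599/1000; 401/1000+599/1000→1. L = 2599/1000 ≈ 2.5990.
Efficiency = H/L = 2.5652/2.5990 = 98.7%.

98.7%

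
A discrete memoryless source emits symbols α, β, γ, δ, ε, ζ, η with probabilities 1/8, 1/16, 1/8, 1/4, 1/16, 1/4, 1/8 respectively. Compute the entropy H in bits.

2.625 bits

Each probability is a power of 1/2, so log₂(1/p) is an integer.
H = Σ p·log₂(1/p) = 1/8·3 + 1/16·4 + 1/8·3 + 1/4·2 + 1/16·4 + 1/4·2 + 1/8·3 = 2.625 bits.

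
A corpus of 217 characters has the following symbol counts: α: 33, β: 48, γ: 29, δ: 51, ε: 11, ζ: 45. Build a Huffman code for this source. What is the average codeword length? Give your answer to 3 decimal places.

2.521 bits/symbol

Probabilities are the counts divided by 217.
Repeatedly combine the two least-probable nodes; the expected code length is the sum of the merged weights.
merge 11/217 + 29/217 → 40/217
merge 33/217 + 40/217 → 73/217
merge 45/217 + 48/217 → 3/7
merge 51/217 + 73/217 → 4/7
merge 3/7 + 4/7 → 1
L = 40/217 + 73/217 + 3/7 + 4/7 + 1 = 547/217 ≈ 2.521 bits/symbol.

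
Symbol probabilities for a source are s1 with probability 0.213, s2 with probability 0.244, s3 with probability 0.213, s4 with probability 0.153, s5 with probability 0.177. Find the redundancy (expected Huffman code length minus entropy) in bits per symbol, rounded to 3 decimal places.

0.026 bits

Entropy H = −Σ p log₂ p ≈ 2.3036 bits.
Huffman merges: 153/1000+177/1000→33/100; 213/1000+213/1000→213/500; 61/250+33/100→287/500; 213/500+287/500→1. L = 233/100 ≈ 2.3300.
L − H = 2.3300 − 2.3036 = 0.026 bits.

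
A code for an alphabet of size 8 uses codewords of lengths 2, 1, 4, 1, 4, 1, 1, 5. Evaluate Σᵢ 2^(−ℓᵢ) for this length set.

With common denominator 2^5 = 32: Σ 2^(−ℓᵢ) = 8/32 + 16/32 + 2/32 + 16/32 + 2/32 + 16/32 + 16/32 + 1/32 = 77/32 = 2.40625.

2.40625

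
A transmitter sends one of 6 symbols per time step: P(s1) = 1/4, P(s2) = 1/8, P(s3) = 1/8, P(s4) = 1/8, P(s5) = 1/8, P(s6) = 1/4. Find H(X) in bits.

2.5 bits

Each probability is a power of 1/2, so log₂(1/p) is an integer.
H = Σ p·log₂(1/p) = 1/4·2 + 1/8·3 + 1/8·3 + 1/8·3 + 1/8·3 + 1/4·2 = 2.5 bits.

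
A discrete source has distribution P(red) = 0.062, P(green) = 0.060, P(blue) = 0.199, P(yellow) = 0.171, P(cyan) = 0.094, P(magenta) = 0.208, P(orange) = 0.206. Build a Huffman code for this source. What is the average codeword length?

Repeatedly combine the two least-probable nodes; the expected code length is the sum of the merged weights.
merge 3/50 + 31/500 → 61/500
merge 47/500 + 61/500 → 27/125
merge 171/1000 + 199/1000 → 37/100
merge 103/500 + 26/125 → 207/500
merge 27/125 + 37/100 → 293/500
merge 207/500 + 293/500 → 1
L = 61/500 + 27/125 + 37/100 + 207/500 + 293/500 + 1 = 677/250 = 2.708 bits/symbol.

2.708 bits/symbol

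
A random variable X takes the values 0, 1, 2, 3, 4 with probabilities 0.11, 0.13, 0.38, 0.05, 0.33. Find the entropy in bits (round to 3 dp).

2.007 bits

H = −Σ pᵢ log₂ pᵢ.
−0.11·log₂(0.11) = 0.3503
−0.13·log₂(0.13) = 0.3826
−0.38·log₂(0.38) = 0.5305
−0.05·log₂(0.05) = 0.2161
−0.33·log₂(0.33) = 0.5278
Sum ≈ 2.0073 → 2.007 bits.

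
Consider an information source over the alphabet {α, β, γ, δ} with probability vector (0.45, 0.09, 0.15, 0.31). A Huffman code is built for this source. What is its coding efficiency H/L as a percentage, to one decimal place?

Entropy H = −Σ p log₂ p ≈ 1.7654 bits.
Huffman merges: 9/100+3/20→6/25; 6/25+31/100→11/20; 9/20+11/20→1. L = 179/100 ≈ 1.7900.
Efficiency = H/L = 1.7654/1.7900 = 98.6%.

98.6%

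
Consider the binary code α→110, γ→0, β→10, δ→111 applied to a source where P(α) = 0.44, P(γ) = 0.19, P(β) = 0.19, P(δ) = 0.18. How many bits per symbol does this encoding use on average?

2.43 bits/symbol

L̄ = Σ pᵢ·ℓᵢ = 0.44·3 + 0.19·1 + 0.19·2 + 0.18·3 = 2.43 bits/symbol.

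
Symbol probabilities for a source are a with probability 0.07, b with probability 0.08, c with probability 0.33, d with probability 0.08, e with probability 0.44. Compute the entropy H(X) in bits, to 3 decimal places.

H = −Σ pᵢ log₂ pᵢ.
−0.07·log₂(0.07) = 0.2686
−0.08·log₂(0.08) = 0.2915
−0.33·log₂(0.33) = 0.5278
−0.08·log₂(0.08) = 0.2915
−0.44·log₂(0.44) = 0.5211
Sum ≈ 1.9005 → 1.901 bits.

1.901 bits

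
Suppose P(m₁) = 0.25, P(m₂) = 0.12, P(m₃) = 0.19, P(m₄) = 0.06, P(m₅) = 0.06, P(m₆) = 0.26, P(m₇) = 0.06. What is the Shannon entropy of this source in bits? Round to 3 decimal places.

2.558 bits

H = −Σ pᵢ log₂ pᵢ.
−0.25·log₂(0.25) = 0.5000
−0.12·log₂(0.12) = 0.3671
−0.19·log₂(0.19) = 0.4552
−0.06·log₂(0.06) = 0.2435
−0.06·log₂(0.06) = 0.2435
−0.26·log₂(0.26) = 0.5053
−0.06·log₂(0.06) = 0.2435
Sum ≈ 2.5582 → 2.558 bits.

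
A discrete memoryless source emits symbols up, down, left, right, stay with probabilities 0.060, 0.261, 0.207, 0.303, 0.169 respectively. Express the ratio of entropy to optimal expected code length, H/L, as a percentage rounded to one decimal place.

Entropy H = −Σ p log₂ p ≈ 2.1751 bits.
Huffman merges: 3/50+169/1000→229/1000; 207/1000+229/1000→109/250; 261/1000+303/1000→141/250; 109/250+141/250→1. L = 2229/1000 ≈ 2.2290.
Efficiency = H/L = 2.1751/2.2290 = 97.6%.

97.6%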